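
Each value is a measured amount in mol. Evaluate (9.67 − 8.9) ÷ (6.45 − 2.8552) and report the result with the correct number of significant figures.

9.67 − 8.9 = 0.77, limited to 1 d.p. → 1 s.f.; 6.45 − 2.8552 = 3.5948, limited to 2 d.p. → 3 s.f.
Carrying full precision, 0.77 ÷ 3.5948 = 0.214198286414…; keep min(1, 3) = 1 s.f.
Rounded to 1 significant figure: 0.2.

0.2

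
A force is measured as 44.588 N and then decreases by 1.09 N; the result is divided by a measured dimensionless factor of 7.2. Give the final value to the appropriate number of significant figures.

6.0 N

44.588 N − 1.09 N = 43.498 N; the difference is limited to 2 decimal places (4 s.f.).
Carrying full precision, 43.498 ÷ 7.2 = 6.04138888889… N; 7.2 has 2 s.f., so the result keeps min(4, 2) = 2 s.f.
Rounded to 2 significant figures: 6.0 N.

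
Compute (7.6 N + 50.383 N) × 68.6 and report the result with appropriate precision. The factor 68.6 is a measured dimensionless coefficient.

7.6 N + 50.383 N = 57.983 N; the sum is limited to 1 decimal place (3 s.f.).
Carrying full precision, 57.983 × 68.6 = 3977.6338 N; 68.6 has 3 s.f., so the result keeps min(3, 3) = 3 s.f.
Rounded to 3 significant figures: 3.98 × 10^3 N.

3.98 × 10^3 N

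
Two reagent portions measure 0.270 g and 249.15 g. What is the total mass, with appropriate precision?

249.42 g

0.270 g + 249.15 g = 249.420 g.
Addition/subtraction keeps the fewest decimal places: 0.270 → 3 decimal places, 249.15 → 2 decimal places; limit is 2.
Rounded to 2 decimal places: 249.42 g.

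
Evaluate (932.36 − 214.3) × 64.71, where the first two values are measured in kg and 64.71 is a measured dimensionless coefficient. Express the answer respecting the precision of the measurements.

932.36 kg − 214.3 kg = 718.06 kg; the difference is limited to 1 decimal place (4 s.f.).
Carrying full precision, 718.06 × 64.71 = 46465.6626 kg; 64.71 has 4 s.f., so the result keeps min(4, 4) = 4 s.f.
Rounded to 4 significant figures: 4.647 × 10^4 kg.

4.647 × 10^4 kg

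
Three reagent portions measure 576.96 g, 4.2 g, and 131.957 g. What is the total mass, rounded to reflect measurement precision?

576.96 g + 4.2 g + 131.957 g = 713.117 g.
Addition/subtraction keeps the fewest decimal places: 576.96 → 2 decimal places, 4.2 → 1 decimal place, 131.957 → 3 decimal places; limit is 1.
Rounded to 1 decimal place: 713.1 g.

713.1 g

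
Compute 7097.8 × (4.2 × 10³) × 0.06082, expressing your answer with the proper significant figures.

7097.8 × (4.2 × 10³) × 0.06082 = 1813090.4232
Multiplication/division keeps the fewest significant figures: 7097.8 → 5 s.f., 4.2 × 10³ → 2 s.f., 0.06082 → 4 s.f.; limit is 2.
Rounded to 2 significant figures: 1.8 × 10⁶.

1.8 × 10⁶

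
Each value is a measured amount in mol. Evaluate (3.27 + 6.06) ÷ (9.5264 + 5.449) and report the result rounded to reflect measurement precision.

0.623

3.27 + 6.06 = 9.33, limited to 2 d.p. → 3 s.f.; 9.5264 + 5.449 = 14.9754, limited to 3 d.p. → 5 s.f.
Carrying full precision, 9.33 ÷ 14.9754 = 0.623021755679…; keep min(3, 5) = 3 s.f.
Rounded to 3 significant figures: 0.623.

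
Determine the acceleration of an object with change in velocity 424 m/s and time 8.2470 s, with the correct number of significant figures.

51.4 m/s²

acceleration = 424 m/s ÷ 8.2470 s = 51.4126348975… m/s².
424 has 3 significant figures; 8.2470 has 5.
Division/multiplication keeps the fewest: 3 significant figures.
Rounded: 51.4 m/s².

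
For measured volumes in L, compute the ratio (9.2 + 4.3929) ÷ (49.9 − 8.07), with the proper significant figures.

9.2 + 4.3929 = 13.5929, limited to 1 d.p. → 3 s.f.; 49.9 − 8.07 = 41.83, limited to 1 d.p. → 3 s.f.
Carrying full precision, 13.5929 ÷ 41.83 = 0.324955773368…; keep min(3, 3) = 3 s.f.
Rounded to 3 significant figures: 0.325.

0.325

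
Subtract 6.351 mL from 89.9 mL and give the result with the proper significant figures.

89.9 mL − 6.351 mL = 83.549 mL.
Addition/subtraction keeps the fewest decimal places: 89.9 → 1 decimal place, 6.351 → 3 decimal places; limit is 1.
Rounded to 1 decimal place: 83.5 mL.

83.5 mL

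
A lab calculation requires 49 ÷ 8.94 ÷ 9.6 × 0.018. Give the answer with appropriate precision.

0.010

49 ÷ 8.94 ÷ 9.6 × 0.018 = 0.0102768456376…
Multiplication/division keeps the fewest significant figures: 49 → 2 s.f., 8.94 → 3 s.f., 9.6 → 2 s.f., 0.018 → 2 s.f.; limit is 2.
Rounded to 2 significant figures: 0.010.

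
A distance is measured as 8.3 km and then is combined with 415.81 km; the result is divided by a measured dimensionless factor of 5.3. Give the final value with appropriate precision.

8.0 × 10^1 km

8.3 km + 415.81 km = 424.11 km; the sum is limited to 1 decimal place (4 s.f.).
Carrying full precision, 424.11 ÷ 5.3 = 80.020754717… km; 5.3 has 2 s.f., so the result keeps min(4, 2) = 2 s.f.
Rounded to 2 significant figures: 8.0 × 10^1 km.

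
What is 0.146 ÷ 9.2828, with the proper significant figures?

0.0157

0.146 ÷ 9.2828 = 0.0157280130995…
Multiplication/division keeps the fewest significant figures: 0.146 → 3 s.f., 9.2828 → 5 s.f.; limit is 3.
Rounded to 3 significant figures: 0.0157.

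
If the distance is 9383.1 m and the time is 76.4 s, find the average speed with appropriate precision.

123 m/s

average speed = 9383.1 m ÷ 76.4 s = 122.815445026… m/s.
9383.1 has 5 significant figures; 76.4 has 3.
Division/multiplication keeps the fewest: 3 significant figures.
Rounded: 123 m/s.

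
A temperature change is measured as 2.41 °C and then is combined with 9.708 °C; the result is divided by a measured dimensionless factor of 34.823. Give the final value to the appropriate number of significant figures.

2.41 °C + 9.708 °C = 12.118 °C; the sum is limited to 2 decimal places (4 s.f.).
Carrying full precision, 12.118 ÷ 34.823 = 0.347988398472… °C; 34.823 has 5 s.f., so the result keeps min(4, 5) = 4 s.f.
Rounded to 4 significant figures: 0.3480 °C.

0.3480 °C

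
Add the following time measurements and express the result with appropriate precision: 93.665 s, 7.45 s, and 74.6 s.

175.7 s

93.665 s + 7.45 s + 74.6 s = 175.715 s.
Addition/subtraction keeps the fewest decimal places: 93.665 → 3 decimal places, 7.45 → 2 decimal places, 74.6 → 1 decimal place; limit is 1.
Rounded to 1 decimal place: 175.7 s.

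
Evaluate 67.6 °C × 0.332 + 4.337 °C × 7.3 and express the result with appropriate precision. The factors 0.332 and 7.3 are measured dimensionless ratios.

54 °C

67.6 × 0.332 = 22.4432 → 22.4 °C (3 s.f., last digit at the 10^-1 place).
4.337 × 7.3 = 31.6601 → 32 °C (2 s.f., last digit at the 10^0 place).
Sum: 54.1033 °C; keep the coarser place, 10^0.
Result: 54 °C.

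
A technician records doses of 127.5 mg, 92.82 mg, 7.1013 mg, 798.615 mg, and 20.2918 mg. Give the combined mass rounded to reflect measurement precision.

1046.3 mg

127.5 mg + 92.82 mg + 7.1013 mg + 798.615 mg + 20.2918 mg = 1046.3281 mg.
Addition/subtraction keeps the fewest decimal places: 127.5 → 1 decimal place, 92.82 → 2 decimal places, 7.1013 → 4 decimal places, 798.615 → 3 decimal places, 20.2918 → 4 decimal places; limit is 1.
Rounded to 1 decimal place: 1046.3 mg.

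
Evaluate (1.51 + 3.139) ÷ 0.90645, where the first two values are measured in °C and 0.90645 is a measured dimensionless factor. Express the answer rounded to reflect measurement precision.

5.13 °C

1.51 °C + 3.139 °C = 4.649 °C; the sum is limited to 2 decimal places (3 s.f.).
Carrying full precision, 4.649 ÷ 0.90645 = 5.12879916156… °C; 0.90645 has 5 s.f., so the result keeps min(3, 5) = 3 s.f.
Rounded to 3 significant figures: 5.13 °C.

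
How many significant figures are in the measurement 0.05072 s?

0.05072: leading zeros are not significant; zeros between nonzero digits are significant.

4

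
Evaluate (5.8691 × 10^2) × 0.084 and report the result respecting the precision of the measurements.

49

(5.8691 × 10^2) × 0.084 = 49.30044
Multiplication/division keeps the fewest significant figures: 5.8691 × 10^2 → 5 s.f., 0.084 → 2 s.f.; limit is 2.
Rounded to 2 significant figures: 49.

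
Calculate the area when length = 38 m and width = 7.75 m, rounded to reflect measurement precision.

2.9 × 10^2 m²

area = 38 m × 7.75 m = 294.5 m².
38 has 2 significant figures; 7.75 has 3.
Division/multiplication keeps the fewest: 2 significant figures.
Rounded: 2.9 × 10^2 m².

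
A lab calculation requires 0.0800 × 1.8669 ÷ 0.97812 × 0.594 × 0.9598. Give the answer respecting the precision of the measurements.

0.0800 × 1.8669 ÷ 0.97812 × 0.594 × 0.9598 = 0.087053471417…
Multiplication/division keeps the fewest significant figures: 0.0800 → 3 s.f., 1.8669 → 5 s.f., 0.97812 → 5 s.f., 0.594 → 3 s.f., 0.9598 → 4 s.f.; limit is 3.
Rounded to 3 significant figures: 0.0871.

0.0871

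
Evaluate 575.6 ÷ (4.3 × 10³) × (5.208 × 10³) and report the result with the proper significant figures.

575.6 ÷ (4.3 × 10³) × (5.208 × 10³) = 697.145302326…
Multiplication/division keeps the fewest significant figures: 575.6 → 4 s.f., 4.3 × 10³ → 2 s.f., 5.208 × 10³ → 4 s.f.; limit is 2.
Rounded to 2 significant figures: 7.0 × 10².

7.0 × 10²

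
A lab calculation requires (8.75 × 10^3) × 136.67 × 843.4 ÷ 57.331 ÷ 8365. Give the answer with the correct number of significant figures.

(8.75 × 10^3) × 136.67 × 843.4 ÷ 57.331 ÷ 8365 = 2103.0973772…
Multiplication/division keeps the fewest significant figures: 8.75 × 10^3 → 3 s.f., 136.67 → 5 s.f., 843.4 → 4 s.f., 57.331 → 5 s.f., 8365 → 4 s.f.; limit is 3.
Rounded to 3 significant figures: 2.10 × 10^3.

2.10 × 10^3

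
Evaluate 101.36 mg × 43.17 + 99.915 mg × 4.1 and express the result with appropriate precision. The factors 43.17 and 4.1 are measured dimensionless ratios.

4.79 × 10³ mg

101.36 × 43.17 = 4375.7112 → 4376 mg (4 s.f., last digit at the 10^0 place).
99.915 × 4.1 = 409.6515 → 4.1 × 10² mg (2 s.f., last digit at the 10^1 place).
Sum: 4785.3627 mg; keep the coarser place, 10^1.
Result: 4.79 × 10³ mg.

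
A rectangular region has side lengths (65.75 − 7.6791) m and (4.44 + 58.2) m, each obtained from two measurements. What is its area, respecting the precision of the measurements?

65.75 − 7.6791 = 58.0709, limited to 2 d.p. → 4 s.f.; 4.44 + 58.2 = 62.64, limited to 1 d.p. → 3 s.f.
Carrying full precision, 58.0709 × 62.64 = 3637.561176; keep min(4, 3) = 3 s.f.
Rounded to 3 significant figures: 3.64 × 10³ m².

3.64 × 10³ m²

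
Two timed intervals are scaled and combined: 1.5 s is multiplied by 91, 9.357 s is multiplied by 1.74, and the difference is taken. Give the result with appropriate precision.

1.5 × 91 = 136.5 → 1.4 × 10^2 s (2 s.f., last digit at the 10^1 place).
9.357 × 1.74 = 16.28118 → 16.3 s (3 s.f., last digit at the 10^-1 place).
Difference: 120.21882 s; keep the coarser place, 10^1.
Result: 1.2 × 10^2 s.

1.2 × 10^2 s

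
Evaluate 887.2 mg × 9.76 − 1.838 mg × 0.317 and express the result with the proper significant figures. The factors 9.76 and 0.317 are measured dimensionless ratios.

887.2 × 9.76 = 8659.072 → 8.66 × 10^3 mg (3 s.f., last digit at the 10^1 place).
1.838 × 0.317 = 0.582646 → 0.583 mg (3 s.f., last digit at the 10^-3 place).
Difference: 8658.489354 mg; keep the coarser place, 10^1.
Result: 8.66 × 10^3 mg.

8.66 × 10^3 mg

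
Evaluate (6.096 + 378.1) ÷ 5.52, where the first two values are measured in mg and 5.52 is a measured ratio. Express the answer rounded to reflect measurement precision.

6.096 mg + 378.1 mg = 384.196 mg; the sum is limited to 1 decimal place (4 s.f.).
Carrying full precision, 384.196 ÷ 5.52 = 69.6007246377… mg; 5.52 has 3 s.f., so the result keeps min(4, 3) = 3 s.f.
Rounded to 3 significant figures: 69.6 mg.

69.6 mg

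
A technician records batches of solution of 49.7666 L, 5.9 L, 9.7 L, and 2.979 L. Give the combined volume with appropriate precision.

49.7666 L + 5.9 L + 9.7 L + 2.979 L = 68.3456 L.
Addition/subtraction keeps the fewest decimal places: 49.7666 → 4 decimal places, 5.9 → 1 decimal place, 9.7 → 1 decimal place, 2.979 → 3 decimal places; limit is 1.
Rounded to 1 decimal place: 68.3 L.

68.3 L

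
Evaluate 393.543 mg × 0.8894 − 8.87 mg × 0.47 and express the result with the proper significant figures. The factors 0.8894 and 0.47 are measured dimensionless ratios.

345.8 mg

393.543 × 0.8894 = 350.0171442 → 350.0 mg (4 s.f., last digit at the 10^-1 place).
8.87 × 0.47 = 4.1689 → 4.2 mg (2 s.f., last digit at the 10^-1 place).
Difference: 345.8482442 mg; keep the coarser place, 10^-1.
Result: 345.8 mg.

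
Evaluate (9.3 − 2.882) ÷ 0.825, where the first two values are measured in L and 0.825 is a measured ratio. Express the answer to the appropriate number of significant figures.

9.3 L − 2.882 L = 6.418 L; the difference is limited to 1 decimal place (2 s.f.).
Carrying full precision, 6.418 ÷ 0.825 = 7.77939393939… L; 0.825 has 3 s.f., so the result keeps min(2, 3) = 2 s.f.
Rounded to 2 significant figures: 7.8 L.

7.8 L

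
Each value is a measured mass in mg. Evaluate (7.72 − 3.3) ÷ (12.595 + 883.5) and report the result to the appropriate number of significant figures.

7.72 − 3.3 = 4.42, limited to 1 d.p. → 2 s.f.; 12.595 + 883.5 = 896.095, limited to 1 d.p. → 4 s.f.
Carrying full precision, 4.42 ÷ 896.095 = 0.00493251273581…; keep min(2, 4) = 2 s.f.
Rounded to 2 significant figures: 0.0049.

0.0049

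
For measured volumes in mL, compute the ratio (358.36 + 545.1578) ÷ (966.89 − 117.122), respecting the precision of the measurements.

1.0633

358.36 + 545.1578 = 903.5178, limited to 2 d.p. → 5 s.f.; 966.89 − 117.122 = 849.768, limited to 2 d.p. → 5 s.f.
Carrying full precision, 903.5178 ÷ 849.768 = 1.06325232299…; keep min(5, 5) = 5 s.f.
Rounded to 5 significant figures: 1.0633.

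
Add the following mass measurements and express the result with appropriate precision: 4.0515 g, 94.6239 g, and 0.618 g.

99.293 g

4.0515 g + 94.6239 g + 0.618 g = 99.2934 g.
Addition/subtraction keeps the fewest decimal places: 4.0515 → 4 decimal places, 94.6239 → 4 decimal places, 0.618 → 3 decimal places; limit is 3.
Rounded to 3 decimal places: 99.293 g.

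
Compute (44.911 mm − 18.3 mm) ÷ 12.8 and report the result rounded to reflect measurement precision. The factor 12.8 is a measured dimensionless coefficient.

2.08 mm

44.911 mm − 18.3 mm = 26.611 mm; the difference is limited to 1 decimal place (3 s.f.).
Carrying full precision, 26.611 ÷ 12.8 = 2.078984375 mm; 12.8 has 3 s.f., so the result keeps min(3, 3) = 3 s.f.
Rounded to 3 significant figures: 2.08 mm.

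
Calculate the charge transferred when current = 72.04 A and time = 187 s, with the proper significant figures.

charge transferred = 72.04 A × 187 s = 13471.48 C.
72.04 has 4 significant figures; 187 has 3.
Division/multiplication keeps the fewest: 3 significant figures.
Rounded: 1.35 × 10⁴ C.

1.35 × 10⁴ C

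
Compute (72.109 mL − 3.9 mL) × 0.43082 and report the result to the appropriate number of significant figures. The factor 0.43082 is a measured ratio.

29.4 mL

72.109 mL − 3.9 mL = 68.209 mL; the difference is limited to 1 decimal place (3 s.f.).
Carrying full precision, 68.209 × 0.43082 = 29.38580138 mL; 0.43082 has 5 s.f., so the result keeps min(3, 5) = 3 s.f.
Rounded to 3 significant figures: 29.4 mL.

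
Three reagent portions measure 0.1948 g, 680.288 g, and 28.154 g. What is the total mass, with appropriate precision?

708.637 g

0.1948 g + 680.288 g + 28.154 g = 708.6368 g.
Addition/subtraction keeps the fewest decimal places: 0.1948 → 4 decimal places, 680.288 → 3 decimal places, 28.154 → 3 decimal places; limit is 3.
Rounded to 3 decimal places: 708.637 g.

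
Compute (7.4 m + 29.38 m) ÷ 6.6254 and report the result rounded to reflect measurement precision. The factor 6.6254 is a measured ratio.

5.55 m

7.4 m + 29.38 m = 36.78 m; the sum is limited to 1 decimal place (3 s.f.).
Carrying full precision, 36.78 ÷ 6.6254 = 5.55136293658… m; 6.6254 has 5 s.f., so the result keeps min(3, 5) = 3 s.f.
Rounded to 3 significant figures: 5.55 m.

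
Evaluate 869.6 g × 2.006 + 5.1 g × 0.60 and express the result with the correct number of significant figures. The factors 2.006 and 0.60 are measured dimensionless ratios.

1747 g

869.6 × 2.006 = 1744.4176 → 1744 g (4 s.f., last digit at the 10^0 place).
5.1 × 0.60 = 3.06 → 3.1 g (2 s.f., last digit at the 10^-1 place).
Sum: 1747.4776 g; keep the coarser place, 10^0.
Result: 1747 g.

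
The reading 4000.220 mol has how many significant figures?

4000.220: trailing zeros after a decimal point are significant; zeros between nonzero digits are significant.

7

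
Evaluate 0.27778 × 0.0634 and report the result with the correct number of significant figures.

0.0176

0.27778 × 0.0634 = 0.017611252
Multiplication/division keeps the fewest significant figures: 0.27778 → 5 s.f., 0.0634 → 3 s.f.; limit is 3.
Rounded to 3 significant figures: 0.0176.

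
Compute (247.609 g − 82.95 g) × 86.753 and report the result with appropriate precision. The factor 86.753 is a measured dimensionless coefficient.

247.609 g − 82.95 g = 164.659 g; the difference is limited to 2 decimal places (5 s.f.).
Carrying full precision, 164.659 × 86.753 = 14284.662227 g; 86.753 has 5 s.f., so the result keeps min(5, 5) = 5 s.f.
Rounded to 5 significant figures: 14285 g.

14285 g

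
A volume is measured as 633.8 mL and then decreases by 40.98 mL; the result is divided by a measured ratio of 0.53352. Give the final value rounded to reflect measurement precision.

633.8 mL − 40.98 mL = 592.82 mL; the difference is limited to 1 decimal place (4 s.f.).
Carrying full precision, 592.82 ÷ 0.53352 = 1111.14859799… mL; 0.53352 has 5 s.f., so the result keeps min(4, 5) = 4 s.f.
Rounded to 4 significant figures: 1.111 × 10³ mL.

1.111 × 10³ mL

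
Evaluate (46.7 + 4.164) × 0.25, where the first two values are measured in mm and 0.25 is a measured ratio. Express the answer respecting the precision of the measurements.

46.7 mm + 4.164 mm = 50.864 mm; the sum is limited to 1 decimal place (3 s.f.).
Carrying full precision, 50.864 × 0.25 = 12.716 mm; 0.25 has 2 s.f., so the result keeps min(3, 2) = 2 s.f.
Rounded to 2 significant figures: 13 mm.

13 mm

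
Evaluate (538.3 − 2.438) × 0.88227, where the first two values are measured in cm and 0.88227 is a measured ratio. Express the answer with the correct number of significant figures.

4.728 × 10^2 cm

538.3 cm − 2.438 cm = 535.862 cm; the difference is limited to 1 decimal place (4 s.f.).
Carrying full precision, 535.862 × 0.88227 = 472.77496674 cm; 0.88227 has 5 s.f., so the result keeps min(4, 5) = 4 s.f.
Rounded to 4 significant figures: 4.728 × 10^2 cm.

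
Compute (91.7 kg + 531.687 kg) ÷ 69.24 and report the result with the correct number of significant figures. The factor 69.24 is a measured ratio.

9.003 kg

91.7 kg + 531.687 kg = 623.387 kg; the sum is limited to 1 decimal place (4 s.f.).
Carrying full precision, 623.387 ÷ 69.24 = 9.00327845176… kg; 69.24 has 4 s.f., so the result keeps min(4, 4) = 4 s.f.
Rounded to 4 significant figures: 9.003 kg.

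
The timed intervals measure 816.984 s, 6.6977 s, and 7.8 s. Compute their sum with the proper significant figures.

816.984 s + 6.6977 s + 7.8 s = 831.4817 s.
Addition/subtraction keeps the fewest decimal places: 816.984 → 3 decimal places, 6.6977 → 4 decimal places, 7.8 → 1 decimal place; limit is 1.
Rounded to 1 decimal place: 831.5 s.

831.5 s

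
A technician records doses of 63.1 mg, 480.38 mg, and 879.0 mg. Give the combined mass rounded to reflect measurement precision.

63.1 mg + 480.38 mg + 879.0 mg = 1422.48 mg.
Addition/subtraction keeps the fewest decimal places: 63.1 → 1 decimal place, 480.38 → 2 decimal places, 879.0 → 1 decimal place; limit is 1.
Rounded to 1 decimal place: 1422.5 mg.

1422.5 mg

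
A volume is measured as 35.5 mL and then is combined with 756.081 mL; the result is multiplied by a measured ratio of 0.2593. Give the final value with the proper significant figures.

205.3 mL

35.5 mL + 756.081 mL = 791.581 mL; the sum is limited to 1 decimal place (4 s.f.).
Carrying full precision, 791.581 × 0.2593 = 205.2569533 mL; 0.2593 has 4 s.f., so the result keeps min(4, 4) = 4 s.f.
Rounded to 4 significant figures: 205.3 mL.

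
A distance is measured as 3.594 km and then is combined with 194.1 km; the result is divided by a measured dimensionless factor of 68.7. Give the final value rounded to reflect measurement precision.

2.88 km

3.594 km + 194.1 km = 197.694 km; the sum is limited to 1 decimal place (4 s.f.).
Carrying full precision, 197.694 ÷ 68.7 = 2.8776419214… km; 68.7 has 3 s.f., so the result keeps min(4, 3) = 3 s.f.
Rounded to 3 significant figures: 2.88 km.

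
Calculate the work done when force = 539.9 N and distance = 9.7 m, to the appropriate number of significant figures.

work done = 539.9 N × 9.7 m = 5237.03 J.
539.9 has 4 significant figures; 9.7 has 2.
Division/multiplication keeps the fewest: 2 significant figures.
Rounded: 5.2 × 10^3 J.

5.2 × 10^3 J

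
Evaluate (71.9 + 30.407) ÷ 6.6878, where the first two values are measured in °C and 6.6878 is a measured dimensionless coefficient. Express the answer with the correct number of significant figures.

15.30 °C

71.9 °C + 30.407 °C = 102.307 °C; the sum is limited to 1 decimal place (4 s.f.).
Carrying full precision, 102.307 ÷ 6.6878 = 15.2975567451… °C; 6.6878 has 5 s.f., so the result keeps min(4, 5) = 4 s.f.
Rounded to 4 significant figures: 15.30 °C.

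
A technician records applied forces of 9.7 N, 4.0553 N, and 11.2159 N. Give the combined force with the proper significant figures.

9.7 N + 4.0553 N + 11.2159 N = 24.9712 N.
Addition/subtraction keeps the fewest decimal places: 9.7 → 1 decimal place, 4.0553 → 4 decimal places, 11.2159 → 4 decimal places; limit is 1.
Rounded to 1 decimal place: 25.0 N.

25.0 N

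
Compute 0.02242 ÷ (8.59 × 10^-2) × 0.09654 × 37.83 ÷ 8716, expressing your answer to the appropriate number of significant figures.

0.02242 ÷ (8.59 × 10^-2) × 0.09654 × 37.83 ÷ 8716 = 0.000109362608052…
Multiplication/division keeps the fewest significant figures: 0.02242 → 4 s.f., 8.59 × 10^-2 → 3 s.f., 0.09654 → 4 s.f., 37.83 → 4 s.f., 8716 → 4 s.f.; limit is 3.
Rounded to 3 significant figures: 1.09 × 10^-4.

1.09 × 10^-4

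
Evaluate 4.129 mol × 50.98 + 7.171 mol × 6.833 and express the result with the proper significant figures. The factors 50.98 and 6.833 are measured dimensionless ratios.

4.129 × 50.98 = 210.49642 → 210.5 mol (4 s.f., last digit at the 10^-1 place).
7.171 × 6.833 = 48.999443 → 49.00 mol (4 s.f., last digit at the 10^-2 place).
Sum: 259.495863 mol; keep the coarser place, 10^-1.
Result: 259.5 mol.

259.5 mol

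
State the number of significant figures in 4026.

4

4026: zeros between nonzero digits are significant.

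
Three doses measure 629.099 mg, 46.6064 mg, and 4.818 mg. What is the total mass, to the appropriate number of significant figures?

680.523 mg

629.099 mg + 46.6064 mg + 4.818 mg = 680.5234 mg.
Addition/subtraction keeps the fewest decimal places: 629.099 → 3 decimal places, 46.6064 → 4 decimal places, 4.818 → 3 decimal places; limit is 3.
Rounded to 3 decimal places: 680.523 mg.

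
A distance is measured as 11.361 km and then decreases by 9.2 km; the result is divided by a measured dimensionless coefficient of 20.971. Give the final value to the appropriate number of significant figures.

11.361 km − 9.2 km = 2.161 km; the difference is limited to 1 decimal place (2 s.f.).
Carrying full precision, 2.161 ÷ 20.971 = 0.103047064995… km; 20.971 has 5 s.f., so the result keeps min(2, 5) = 2 s.f.
Rounded to 2 significant figures: 0.10 km.

0.10 km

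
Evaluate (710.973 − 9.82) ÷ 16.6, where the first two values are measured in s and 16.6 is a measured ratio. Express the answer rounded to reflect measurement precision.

710.973 s − 9.82 s = 701.153 s; the difference is limited to 2 decimal places (5 s.f.).
Carrying full precision, 701.153 ÷ 16.6 = 42.2381325301… s; 16.6 has 3 s.f., so the result keeps min(5, 3) = 3 s.f.
Rounded to 3 significant figures: 42.2 s.

42.2 s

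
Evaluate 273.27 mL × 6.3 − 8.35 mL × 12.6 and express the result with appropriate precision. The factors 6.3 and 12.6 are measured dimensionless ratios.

273.27 × 6.3 = 1721.601 → 1.7 × 10³ mL (2 s.f., last digit at the 10^2 place).
8.35 × 12.6 = 105.21 → 105 mL (3 s.f., last digit at the 10^0 place).
Difference: 1616.391 mL; keep the coarser place, 10^2.
Result: 1.6 × 10³ mL.

1.6 × 10³ mL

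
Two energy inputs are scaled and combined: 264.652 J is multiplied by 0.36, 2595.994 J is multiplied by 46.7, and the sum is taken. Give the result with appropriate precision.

264.652 × 0.36 = 95.27472 → 95 J (2 s.f., last digit at the 10^0 place).
2595.994 × 46.7 = 121232.9198 → 1.21 × 10⁵ J (3 s.f., last digit at the 10^3 place).
Sum: 121328.19452 J; keep the coarser place, 10^3.
Result: 1.21 × 10⁵ J.

1.21 × 10⁵ J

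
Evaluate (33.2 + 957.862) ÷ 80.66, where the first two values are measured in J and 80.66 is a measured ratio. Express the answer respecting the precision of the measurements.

12.29 J

33.2 J + 957.862 J = 991.062 J; the sum is limited to 1 decimal place (4 s.f.).
Carrying full precision, 991.062 ÷ 80.66 = 12.2869080089… J; 80.66 has 4 s.f., so the result keeps min(4, 4) = 4 s.f.
Rounded to 4 significant figures: 12.29 J.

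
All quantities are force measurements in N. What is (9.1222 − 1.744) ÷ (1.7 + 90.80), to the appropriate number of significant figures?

9.1222 − 1.744 = 7.3782, limited to 3 d.p. → 4 s.f.; 1.7 + 90.80 = 92.50, limited to 1 d.p. → 3 s.f.
Carrying full precision, 7.3782 ÷ 92.50 = 0.0797643243243…; keep min(4, 3) = 3 s.f.
Rounded to 3 significant figures: 7.98 × 10^-2.

7.98 × 10^-2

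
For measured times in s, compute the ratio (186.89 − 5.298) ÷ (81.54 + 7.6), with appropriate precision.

2.04

186.89 − 5.298 = 181.592, limited to 2 d.p. → 5 s.f.; 81.54 + 7.6 = 89.14, limited to 1 d.p. → 3 s.f.
Carrying full precision, 181.592 ÷ 89.14 = 2.03715503702…; keep min(5, 3) = 3 s.f.
Rounded to 3 significant figures: 2.04.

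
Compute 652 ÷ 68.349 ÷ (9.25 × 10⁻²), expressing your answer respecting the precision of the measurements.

103

652 ÷ 68.349 ÷ (9.25 × 10⁻²) = 103.127312011…
Multiplication/division keeps the fewest significant figures: 652 → 3 s.f., 68.349 → 5 s.f., 9.25 × 10⁻² → 3 s.f.; limit is 3.
Rounded to 3 significant figures: 103.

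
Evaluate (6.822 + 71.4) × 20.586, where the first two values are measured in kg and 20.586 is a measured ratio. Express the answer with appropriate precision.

1.61 × 10^3 kg

6.822 kg + 71.4 kg = 78.222 kg; the sum is limited to 1 decimal place (3 s.f.).
Carrying full precision, 78.222 × 20.586 = 1610.278092 kg; 20.586 has 5 s.f., so the result keeps min(3, 5) = 3 s.f.
Rounded to 3 significant figures: 1.61 × 10^3 kg.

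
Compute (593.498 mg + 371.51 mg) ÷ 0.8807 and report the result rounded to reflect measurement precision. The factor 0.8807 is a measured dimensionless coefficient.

1096 mg

593.498 mg + 371.51 mg = 965.008 mg; the sum is limited to 2 decimal places (5 s.f.).
Carrying full precision, 965.008 ÷ 0.8807 = 1095.72839787… mg; 0.8807 has 4 s.f., so the result keeps min(5, 4) = 4 s.f.
Rounded to 4 significant figures: 1096 mg.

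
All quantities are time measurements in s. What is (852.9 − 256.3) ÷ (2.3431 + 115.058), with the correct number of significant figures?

852.9 − 256.3 = 596.6, limited to 1 d.p. → 4 s.f.; 2.3431 + 115.058 = 117.4011, limited to 3 d.p. → 6 s.f.
Carrying full precision, 596.6 ÷ 117.4011 = 5.0817241065…; keep min(4, 6) = 4 s.f.
Rounded to 4 significant figures: 5.082.

5.082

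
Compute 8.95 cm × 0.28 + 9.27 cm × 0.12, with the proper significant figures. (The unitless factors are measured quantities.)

8.95 × 0.28 = 2.506 → 2.5 cm (2 s.f., last digit at the 10^-1 place).
9.27 × 0.12 = 1.1124 → 1.1 cm (2 s.f., last digit at the 10^-1 place).
Sum: 3.6184 cm; keep the coarser place, 10^-1.
Result: 3.6 cm.

3.6 cm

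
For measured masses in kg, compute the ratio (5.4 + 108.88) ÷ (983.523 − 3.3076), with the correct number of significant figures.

5.4 + 108.88 = 114.28, limited to 1 d.p. → 4 s.f.; 983.523 − 3.3076 = 980.2154, limited to 3 d.p. → 6 s.f.
Carrying full precision, 114.28 ÷ 980.2154 = 0.116586619635…; keep min(4, 6) = 4 s.f.
Rounded to 4 significant figures: 0.1166.

0.1166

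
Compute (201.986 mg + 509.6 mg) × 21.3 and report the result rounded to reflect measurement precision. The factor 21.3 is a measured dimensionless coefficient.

201.986 mg + 509.6 mg = 711.586 mg; the sum is limited to 1 decimal place (4 s.f.).
Carrying full precision, 711.586 × 21.3 = 15156.7818 mg; 21.3 has 3 s.f., so the result keeps min(4, 3) = 3 s.f.
Rounded to 3 significant figures: 1.52 × 10⁴ mg.

1.52 × 10⁴ mg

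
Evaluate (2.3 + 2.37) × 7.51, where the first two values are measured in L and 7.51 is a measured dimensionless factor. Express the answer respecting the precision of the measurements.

35 L

2.3 L + 2.37 L = 4.67 L; the sum is limited to 1 decimal place (2 s.f.).
Carrying full precision, 4.67 × 7.51 = 35.0717 L; 7.51 has 3 s.f., so the result keeps min(2, 3) = 2 s.f.
Rounded to 2 significant figures: 35 L.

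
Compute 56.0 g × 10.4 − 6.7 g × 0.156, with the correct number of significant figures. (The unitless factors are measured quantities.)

56.0 × 10.4 = 582.4 → 582 g (3 s.f., last digit at the 10^0 place).
6.7 × 0.156 = 1.0452 → 1.0 g (2 s.f., last digit at the 10^-1 place).
Difference: 581.3548 g; keep the coarser place, 10^0.
Result: 581 g.

581 g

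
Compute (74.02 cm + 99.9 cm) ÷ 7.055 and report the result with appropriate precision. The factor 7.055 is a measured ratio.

24.65 cm

74.02 cm + 99.9 cm = 173.92 cm; the sum is limited to 1 decimal place (4 s.f.).
Carrying full precision, 173.92 ÷ 7.055 = 24.6520198441… cm; 7.055 has 4 s.f., so the result keeps min(4, 4) = 4 s.f.
Rounded to 4 significant figures: 24.65 cm.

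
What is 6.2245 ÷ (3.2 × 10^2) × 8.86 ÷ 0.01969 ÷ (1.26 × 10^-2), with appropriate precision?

6.9 × 10^2

6.2245 ÷ (3.2 × 10^2) × 8.86 ÷ 0.01969 ÷ (1.26 × 10^-2) = 694.659458713…
Multiplication/division keeps the fewest significant figures: 6.2245 → 5 s.f., 3.2 × 10^2 → 2 s.f., 8.86 → 3 s.f., 0.01969 → 4 s.f., 1.26 × 10^-2 → 3 s.f.; limit is 2.
Rounded to 2 significant figures: 6.9 × 10^2.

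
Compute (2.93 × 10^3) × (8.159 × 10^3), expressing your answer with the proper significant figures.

(2.93 × 10^3) × (8.159 × 10^3) = 23905870
Multiplication/division keeps the fewest significant figures: 2.93 × 10^3 → 3 s.f., 8.159 × 10^3 → 4 s.f.; limit is 3.
Rounded to 3 significant figures: 2.39 × 10^7.

2.39 × 10^7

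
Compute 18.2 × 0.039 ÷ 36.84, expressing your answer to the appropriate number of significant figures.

0.019

18.2 × 0.039 ÷ 36.84 = 0.0192671009772…
Multiplication/division keeps the fewest significant figures: 18.2 → 3 s.f., 0.039 → 2 s.f., 36.84 → 4 s.f.; limit is 2.
Rounded to 2 significant figures: 0.019.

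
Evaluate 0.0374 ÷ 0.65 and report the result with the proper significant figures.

0.058

0.0374 ÷ 0.65 = 0.0575384615385…
Multiplication/division keeps the fewest significant figures: 0.0374 → 3 s.f., 0.65 → 2 s.f.; limit is 2.
Rounded to 2 significant figures: 0.058.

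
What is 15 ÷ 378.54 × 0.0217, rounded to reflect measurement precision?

8.6 × 10^-4

15 ÷ 378.54 × 0.0217 = 0.000859882707244…
Multiplication/division keeps the fewest significant figures: 15 → 2 s.f., 378.54 → 5 s.f., 0.0217 → 3 s.f.; limit is 2.
Rounded to 2 significant figures: 8.6 × 10^-4.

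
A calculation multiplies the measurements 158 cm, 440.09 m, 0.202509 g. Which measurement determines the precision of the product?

158 cm → 3 s.f.; 440.09 m → 5 s.f.; 0.202509 g → 6 s.f.
The fewest is 3 significant figures, from 158 cm.

158 cm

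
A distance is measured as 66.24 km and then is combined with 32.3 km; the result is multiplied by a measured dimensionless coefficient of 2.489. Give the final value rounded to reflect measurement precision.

66.24 km + 32.3 km = 98.54 km; the sum is limited to 1 decimal place (3 s.f.).
Carrying full precision, 98.54 × 2.489 = 245.26606 km; 2.489 has 4 s.f., so the result keeps min(3, 4) = 3 s.f.
Rounded to 3 significant figures: 245 km.

245 km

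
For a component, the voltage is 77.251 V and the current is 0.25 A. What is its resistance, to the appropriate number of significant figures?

3.1 × 10^2 Ω

resistance = 77.251 V ÷ 0.25 A = 309.004 Ω.
77.251 has 5 significant figures; 0.25 has 2.
Division/multiplication keeps the fewest: 2 significant figures.
Rounded: 3.1 × 10^2 Ω.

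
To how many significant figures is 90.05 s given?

90.05: zeros between nonzero digits are significant.

4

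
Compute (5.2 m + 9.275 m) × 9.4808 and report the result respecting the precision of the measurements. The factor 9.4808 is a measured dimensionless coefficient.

137 m

5.2 m + 9.275 m = 14.475 m; the sum is limited to 1 decimal place (3 s.f.).
Carrying full precision, 14.475 × 9.4808 = 137.23458 m; 9.4808 has 5 s.f., so the result keeps min(3, 5) = 3 s.f.
Rounded to 3 significant figures: 137 m.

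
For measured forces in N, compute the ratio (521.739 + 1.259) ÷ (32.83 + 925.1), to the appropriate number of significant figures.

0.5460

521.739 + 1.259 = 522.998, limited to 3 d.p. → 6 s.f.; 32.83 + 925.1 = 957.93, limited to 1 d.p. → 4 s.f.
Carrying full precision, 522.998 ÷ 957.93 = 0.545966824298…; keep min(6, 4) = 4 s.f.
Rounded to 4 significant figures: 0.5460.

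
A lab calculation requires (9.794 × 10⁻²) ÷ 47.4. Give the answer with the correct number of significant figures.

(9.794 × 10⁻²) ÷ 47.4 = 0.00206624472574…
Multiplication/division keeps the fewest significant figures: 9.794 × 10⁻² → 4 s.f., 47.4 → 3 s.f.; limit is 3.
Rounded to 3 significant figures: 2.07 × 10⁻³.

2.07 × 10⁻³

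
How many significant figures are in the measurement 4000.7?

4000.7: zeros between nonzero digits are significant.

5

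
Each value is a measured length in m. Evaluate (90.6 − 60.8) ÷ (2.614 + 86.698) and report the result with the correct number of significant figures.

90.6 − 60.8 = 29.8, limited to 1 d.p. → 3 s.f.; 2.614 + 86.698 = 89.312, limited to 3 d.p. → 5 s.f.
Carrying full precision, 29.8 ÷ 89.312 = 0.333661769975…; keep min(3, 5) = 3 s.f.
Rounded to 3 significant figures: 0.334.

0.334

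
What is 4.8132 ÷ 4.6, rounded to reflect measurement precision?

1.0

4.8132 ÷ 4.6 = 1.04634782609…
Multiplication/division keeps the fewest significant figures: 4.8132 → 5 s.f., 4.6 → 2 s.f.; limit is 2.
Rounded to 2 significant figures: 1.0.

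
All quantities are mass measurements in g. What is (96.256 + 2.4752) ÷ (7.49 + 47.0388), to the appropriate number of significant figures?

96.256 + 2.4752 = 98.7312, limited to 3 d.p. → 5 s.f.; 7.49 + 47.0388 = 54.5288, limited to 2 d.p. → 4 s.f.
Carrying full precision, 98.7312 ÷ 54.5288 = 1.81062484412…; keep min(5, 4) = 4 s.f.
Rounded to 4 significant figures: 1.811.

1.811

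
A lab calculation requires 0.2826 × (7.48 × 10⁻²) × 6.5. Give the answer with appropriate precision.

0.2826 × (7.48 × 10⁻²) × 6.5 = 0.13740012
Multiplication/division keeps the fewest significant figures: 0.2826 → 4 s.f., 7.48 × 10⁻² → 3 s.f., 6.5 → 2 s.f.; limit is 2.
Rounded to 2 significant figures: 0.14.

0.14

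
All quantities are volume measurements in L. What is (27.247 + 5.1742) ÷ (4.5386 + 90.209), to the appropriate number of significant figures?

27.247 + 5.1742 = 32.4212, limited to 3 d.p. → 5 s.f.; 4.5386 + 90.209 = 94.7476, limited to 3 d.p. → 5 s.f.
Carrying full precision, 32.4212 ÷ 94.7476 = 0.342184920779…; keep min(5, 5) = 5 s.f.
Rounded to 5 significant figures: 0.34218.

0.34218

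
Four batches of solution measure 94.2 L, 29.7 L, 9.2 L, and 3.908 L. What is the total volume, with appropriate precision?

137.0 L

94.2 L + 29.7 L + 9.2 L + 3.908 L = 137.008 L.
Addition/subtraction keeps the fewest decimal places: 94.2 → 1 decimal place, 29.7 → 1 decimal place, 9.2 → 1 decimal place, 3.908 → 3 decimal places; limit is 1.
Rounded to 1 decimal place: 137.0 L.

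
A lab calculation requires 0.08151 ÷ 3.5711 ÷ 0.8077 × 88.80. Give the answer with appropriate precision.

0.08151 ÷ 3.5711 ÷ 0.8077 × 88.80 = 2.50941080884…
Multiplication/division keeps the fewest significant figures: 0.08151 → 4 s.f., 3.5711 → 5 s.f., 0.8077 → 4 s.f., 88.80 → 4 s.f.; limit is 4.
Rounded to 4 significant figures: 2.509.

2.509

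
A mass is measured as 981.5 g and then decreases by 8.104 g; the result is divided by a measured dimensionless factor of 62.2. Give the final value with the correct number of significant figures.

15.6 g

981.5 g − 8.104 g = 973.396 g; the difference is limited to 1 decimal place (4 s.f.).
Carrying full precision, 973.396 ÷ 62.2 = 15.6494533762… g; 62.2 has 3 s.f., so the result keeps min(4, 3) = 3 s.f.
Rounded to 3 significant figures: 15.6 g.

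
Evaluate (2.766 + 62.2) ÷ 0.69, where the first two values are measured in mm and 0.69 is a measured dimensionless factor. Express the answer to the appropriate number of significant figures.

94 mm

2.766 mm + 62.2 mm = 64.966 mm; the sum is limited to 1 decimal place (3 s.f.).
Carrying full precision, 64.966 ÷ 0.69 = 94.1536231884… mm; 0.69 has 2 s.f., so the result keeps min(3, 2) = 2 s.f.
Rounded to 2 significant figures: 94 mm.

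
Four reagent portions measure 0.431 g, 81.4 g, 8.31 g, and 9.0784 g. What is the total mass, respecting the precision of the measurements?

0.431 g + 81.4 g + 8.31 g + 9.0784 g = 99.2194 g.
Addition/subtraction keeps the fewest decimal places: 0.431 → 3 decimal places, 81.4 → 1 decimal place, 8.31 → 2 decimal places, 9.0784 → 4 decimal places; limit is 1.
Rounded to 1 decimal place: 99.2 g.

99.2 g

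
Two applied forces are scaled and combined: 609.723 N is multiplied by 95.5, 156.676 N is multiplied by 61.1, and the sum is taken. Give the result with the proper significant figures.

609.723 × 95.5 = 58228.5465 → 5.82 × 10⁴ N (3 s.f., last digit at the 10^2 place).
156.676 × 61.1 = 9572.9036 → 9.57 × 10³ N (3 s.f., last digit at the 10^1 place).
Sum: 67801.4501 N; keep the coarser place, 10^2.
Result: 6.78 × 10⁴ N.

6.78 × 10⁴ N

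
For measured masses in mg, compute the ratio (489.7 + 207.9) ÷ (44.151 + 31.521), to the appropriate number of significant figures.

9.219

489.7 + 207.9 = 697.6, limited to 1 d.p. → 4 s.f.; 44.151 + 31.521 = 75.672, limited to 3 d.p. → 5 s.f.
Carrying full precision, 697.6 ÷ 75.672 = 9.21873348134…; keep min(4, 5) = 4 s.f.
Rounded to 4 significant figures: 9.219.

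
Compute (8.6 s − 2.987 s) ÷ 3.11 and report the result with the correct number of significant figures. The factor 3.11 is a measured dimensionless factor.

8.6 s − 2.987 s = 5.613 s; the difference is limited to 1 decimal place (2 s.f.).
Carrying full precision, 5.613 ÷ 3.11 = 1.80482315113… s; 3.11 has 3 s.f., so the result keeps min(2, 3) = 2 s.f.
Rounded to 2 significant figures: 1.8 s.

1.8 s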